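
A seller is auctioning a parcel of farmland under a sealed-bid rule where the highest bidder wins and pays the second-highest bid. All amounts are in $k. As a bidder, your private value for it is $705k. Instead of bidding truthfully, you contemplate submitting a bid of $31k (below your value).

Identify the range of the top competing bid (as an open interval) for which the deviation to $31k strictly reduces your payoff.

($31k, $705k)

If the competing bid is below $31k, both bids win at the same price — no difference.
If it is above $705k, both bids lose — no difference.
If it lies strictly between $31k and $705k, bidding your value wins at a price below your value (positive payoff) while bidding $31k loses (payoff 0).
So the deviation strictly hurts on the open interval ($31k, $705k).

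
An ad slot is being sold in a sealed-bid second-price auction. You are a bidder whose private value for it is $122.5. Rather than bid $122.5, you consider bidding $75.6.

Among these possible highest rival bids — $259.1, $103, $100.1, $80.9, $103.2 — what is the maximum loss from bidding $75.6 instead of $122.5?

$41.6

$259.1: same outcome either way → loss $0.
$103: truthful gives $19.5, deviation gives $0 → loss $19.5.
$100.1: truthful gives $22.4, deviation gives $0 → loss $22.4.
$80.9: truthful gives $41.6, deviation gives $0 → loss $41.6.
$103.2: truthful gives $19.3, deviation gives $0 → loss $19.3.
Maximum loss: $41.6.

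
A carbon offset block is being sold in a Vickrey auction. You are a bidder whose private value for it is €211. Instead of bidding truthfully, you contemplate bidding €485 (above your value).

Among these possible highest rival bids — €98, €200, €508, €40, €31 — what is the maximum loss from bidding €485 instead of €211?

€0

€98: same outcome either way → loss €0.
€200: same outcome either way → loss €0.
€508: same outcome either way → loss €0.
€40: same outcome either way → loss €0.
€31: same outcome either way → loss €0.
Maximum loss: €0.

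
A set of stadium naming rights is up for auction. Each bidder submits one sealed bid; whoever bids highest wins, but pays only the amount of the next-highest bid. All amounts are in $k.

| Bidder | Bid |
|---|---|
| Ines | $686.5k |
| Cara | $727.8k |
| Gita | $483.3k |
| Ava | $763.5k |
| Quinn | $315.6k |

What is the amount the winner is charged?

$727.8k

Highest bid: Ava at $763.5k, so Ava wins.
Second-highest bid: Cara at $727.8k — that is the price the winner pays.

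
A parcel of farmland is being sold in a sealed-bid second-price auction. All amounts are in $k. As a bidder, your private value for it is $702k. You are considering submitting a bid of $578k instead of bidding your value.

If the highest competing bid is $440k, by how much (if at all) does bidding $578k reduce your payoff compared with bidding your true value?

Bidding your value $702k: you win (since $702k > $440k) and pay $440k. Payoff $262k.
Bidding $578k: you win and pay $440k. Payoff $702k − $440k = $262k.
Difference = $262k − $262k = $0k; both bids lead to the same outcome because the competing bid is below both your value and your alternative bid.

$0k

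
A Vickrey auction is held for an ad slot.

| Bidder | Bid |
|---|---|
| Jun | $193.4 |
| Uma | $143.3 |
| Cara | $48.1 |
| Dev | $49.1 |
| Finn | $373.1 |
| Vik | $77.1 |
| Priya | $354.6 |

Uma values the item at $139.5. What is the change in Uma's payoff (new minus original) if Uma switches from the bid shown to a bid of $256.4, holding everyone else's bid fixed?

$0

The highest bid among the other bidders is $373.1; Uma's bid doesn't change that.
Original bid $143.3: Uma is not highest (top rival bid is $373.1); payoff $0.
Alternative bid $256.4: Uma is not highest (top rival bid is $373.1); payoff $0.
Change in payoff = $0 − ($0) = $0.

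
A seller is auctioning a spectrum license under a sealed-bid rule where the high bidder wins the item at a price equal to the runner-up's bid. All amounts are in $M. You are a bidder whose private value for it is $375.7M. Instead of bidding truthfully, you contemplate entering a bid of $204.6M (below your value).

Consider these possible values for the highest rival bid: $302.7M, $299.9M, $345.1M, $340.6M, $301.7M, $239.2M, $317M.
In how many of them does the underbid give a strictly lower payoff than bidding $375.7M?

The deviation hurts exactly when the highest competing bid lies strictly between $204.6M and $375.7M — underbidding then forfeits a profitable win.
$302.7M: inside the interval → strictly worse (loss $73M).
$299.9M: inside the interval → strictly worse (loss $75.8M).
$345.1M: inside the interval → strictly worse (loss $30.6M).
$340.6M: inside the interval → strictly worse (loss $35.1M).
$301.7M: inside the interval → strictly worse (loss $74M).
$239.2M: inside the interval → strictly worse (loss $136.5M).
$317M: inside the interval → strictly worse (loss $58.7M).
Count: 7.

7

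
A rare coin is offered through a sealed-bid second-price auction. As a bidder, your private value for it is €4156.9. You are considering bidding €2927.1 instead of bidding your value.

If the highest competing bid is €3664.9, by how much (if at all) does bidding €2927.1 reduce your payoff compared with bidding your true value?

€492

Bidding your value €4156.9: you win (since €4156.9 > €3664.9) and pay €3664.9. Payoff €492.
Bidding €2927.1: you lose. Payoff €0.
The competing bid €3664.9 lies between your shaded bid and your value, so underbidding forfeits an item you could have won at a profitable price.
Loss from deviating = €492 − (€0) = €492.
Because the price is fixed by the runner-up's bid, deviating from your value can only change a good outcome into a bad one — never the reverse.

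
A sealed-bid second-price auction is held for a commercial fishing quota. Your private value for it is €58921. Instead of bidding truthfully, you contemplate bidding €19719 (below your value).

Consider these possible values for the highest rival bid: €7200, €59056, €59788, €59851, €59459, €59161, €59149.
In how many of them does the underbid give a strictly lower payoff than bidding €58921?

The deviation hurts exactly when the highest competing bid lies strictly between €19719 and €58921 — underbidding then forfeits a profitable win.
€7200: below both → same outcome either way.
€59056: above both → same outcome either way.
€59788: above both → same outcome either way.
€59851: above both → same outcome either way.
€59459: above both → same outcome either way.
€59161: above both → same outcome either way.
€59149: above both → same outcome either way.
Count: 0.

0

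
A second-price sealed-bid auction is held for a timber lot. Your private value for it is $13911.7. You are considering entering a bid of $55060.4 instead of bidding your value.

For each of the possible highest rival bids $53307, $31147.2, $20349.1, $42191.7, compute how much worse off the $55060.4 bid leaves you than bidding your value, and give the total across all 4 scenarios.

The deviation costs you only when the competing bid falls strictly between $13911.7 and $55060.4; elsewhere both bids give the same outcome.
$53307: truthful payoff $0, deviation payoff −$39395.3 → loss $39395.3.
$31147.2: truthful payoff $0, deviation payoff −$17235.5 → loss $17235.5.
$20349.1: truthful payoff $0, deviation payoff −$6437.4 → loss $6437.4.
$42191.7: truthful payoff $0, deviation payoff −$28280 → loss $28280.
Total loss = $39395.3 + $17235.5 + $6437.4 + $28280 = $91348.2.

$91348.2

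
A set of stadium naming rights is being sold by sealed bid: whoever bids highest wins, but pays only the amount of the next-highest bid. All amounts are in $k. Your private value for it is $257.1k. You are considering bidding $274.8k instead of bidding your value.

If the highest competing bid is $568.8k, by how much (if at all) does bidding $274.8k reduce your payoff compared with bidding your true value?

Bidding your value $257.1k: you lose (since $257.1k < $568.8k). Payoff $0k.
Bidding $274.8k: you lose. Payoff $0k.
Difference = $0k − $0k = $0k; both bids lead to the same outcome because the competing bid is above both your value and your alternative bid.
Because the price is fixed by the runner-up's bid, deviating from your value can only change a good outcome into a bad one — never the reverse.

$0k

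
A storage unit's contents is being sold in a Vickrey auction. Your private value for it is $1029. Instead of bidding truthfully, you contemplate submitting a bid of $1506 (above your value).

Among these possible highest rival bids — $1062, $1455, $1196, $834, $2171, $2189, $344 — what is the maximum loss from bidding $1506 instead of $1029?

$426

$1062: truthful gives $0, deviation gives −$33 → loss $33.
$1455: truthful gives $0, deviation gives −$426 → loss $426.
$1196: truthful gives $0, deviation gives −$167 → loss $167.
$834: same outcome either way → loss $0.
$2171: same outcome either way → loss $0.
$2189: same outcome either way → loss $0.
$344: same outcome either way → loss $0.
Maximum loss: $426.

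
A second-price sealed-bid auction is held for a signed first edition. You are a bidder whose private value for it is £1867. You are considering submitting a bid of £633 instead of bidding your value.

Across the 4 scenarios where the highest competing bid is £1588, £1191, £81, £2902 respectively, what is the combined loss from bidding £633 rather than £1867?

£955

The deviation costs you only when the competing bid falls strictly between £633 and £1867; elsewhere both bids give the same outcome.
£1588: truthful payoff £279, deviation payoff £0 → loss £279.
£1191: truthful payoff £676, deviation payoff £0 → loss £676.
£81: outcomes coincide → loss £0.
£2902: outcomes coincide → loss £0.
Total loss = £279 + £676 = £955.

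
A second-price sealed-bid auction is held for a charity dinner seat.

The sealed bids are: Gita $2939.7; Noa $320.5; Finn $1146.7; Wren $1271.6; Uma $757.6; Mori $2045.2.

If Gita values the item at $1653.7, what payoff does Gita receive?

−$391.5

Highest bid: Gita at $2939.7, so Gita wins.
Second-highest bid: Mori at $2045.2 — that is the price the winner pays.
Gita's payoff = value − price = $1653.7 − $2045.2 = −$391.5.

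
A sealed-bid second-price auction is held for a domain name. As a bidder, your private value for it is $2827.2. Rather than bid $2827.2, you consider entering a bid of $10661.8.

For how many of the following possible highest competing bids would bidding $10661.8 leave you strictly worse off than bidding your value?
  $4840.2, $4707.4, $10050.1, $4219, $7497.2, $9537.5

The deviation hurts exactly when the highest competing bid lies strictly between $2827.2 and $10661.8 — overbidding then wins at a price above your value.
$4840.2: inside the interval → strictly worse (loss $2013).
$4707.4: inside the interval → strictly worse (loss $1880.2).
$10050.1: inside the interval → strictly worse (loss $7222.9).
$4219: inside the interval → strictly worse (loss $1391.8).
$7497.2: inside the interval → strictly worse (loss $4670).
$9537.5: inside the interval → strictly worse (loss $6710.3).
Count: 6.

6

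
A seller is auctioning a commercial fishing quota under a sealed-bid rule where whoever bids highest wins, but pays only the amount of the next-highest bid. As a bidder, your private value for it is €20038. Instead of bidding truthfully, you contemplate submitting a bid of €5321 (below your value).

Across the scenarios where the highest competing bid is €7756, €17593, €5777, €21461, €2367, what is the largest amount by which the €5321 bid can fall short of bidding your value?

€14261

€7756: truthful gives €12282, deviation gives €0 → loss €12282.
€17593: truthful gives €2445, deviation gives €0 → loss €2445.
€5777: truthful gives €14261, deviation gives €0 → loss €14261.
€21461: same outcome either way → loss €0.
€2367: same outcome either way → loss €0.
Maximum loss: €14261.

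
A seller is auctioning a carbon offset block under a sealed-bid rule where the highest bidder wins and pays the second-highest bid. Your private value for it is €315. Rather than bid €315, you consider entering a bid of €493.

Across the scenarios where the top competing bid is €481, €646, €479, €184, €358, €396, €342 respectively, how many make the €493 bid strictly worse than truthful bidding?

The deviation hurts exactly when the highest competing bid lies strictly between €315 and €493 — overbidding then wins at a price above your value.
€481: inside the interval → strictly worse (loss €166).
€646: above both → same outcome either way.
€479: inside the interval → strictly worse (loss €164).
€184: below both → same outcome either way.
€358: inside the interval → strictly worse (loss €43).
€396: inside the interval → strictly worse (loss €81).
€342: inside the interval → strictly worse (loss €27).
Count: 5.

5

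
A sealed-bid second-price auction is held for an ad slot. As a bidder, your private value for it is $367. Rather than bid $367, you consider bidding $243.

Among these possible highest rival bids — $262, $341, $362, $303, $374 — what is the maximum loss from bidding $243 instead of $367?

$105

$262: truthful gives $105, deviation gives $0 → loss $105.
$341: truthful gives $26, deviation gives $0 → loss $26.
$362: truthful gives $5, deviation gives $0 → loss $5.
$303: truthful gives $64, deviation gives $0 → loss $64.
$374: same outcome either way → loss $0.
Maximum loss: $105.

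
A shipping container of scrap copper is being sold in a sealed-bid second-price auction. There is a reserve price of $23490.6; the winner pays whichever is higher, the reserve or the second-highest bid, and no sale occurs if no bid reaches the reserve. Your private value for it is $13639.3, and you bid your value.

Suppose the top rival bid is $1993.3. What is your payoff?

Your bid $13639.3 is the highest bid but falls below the reserve $23490.6, so the item goes unsold. Payoff $0.

$0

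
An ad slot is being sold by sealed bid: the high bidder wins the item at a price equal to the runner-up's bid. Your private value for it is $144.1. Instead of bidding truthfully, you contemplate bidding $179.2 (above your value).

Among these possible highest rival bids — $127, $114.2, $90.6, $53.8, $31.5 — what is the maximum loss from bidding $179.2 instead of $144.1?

$127: same outcome either way → loss $0.
$114.2: same outcome either way → loss $0.
$90.6: same outcome either way → loss $0.
$53.8: same outcome either way → loss $0.
$31.5: same outcome either way → loss $0.
Maximum loss: $0.

$0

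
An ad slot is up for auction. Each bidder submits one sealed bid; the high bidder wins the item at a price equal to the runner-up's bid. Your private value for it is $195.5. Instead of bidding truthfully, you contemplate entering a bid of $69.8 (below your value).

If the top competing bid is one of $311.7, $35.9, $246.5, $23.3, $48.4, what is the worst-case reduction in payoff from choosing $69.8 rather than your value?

$0

$311.7: same outcome either way → loss $0.
$35.9: same outcome either way → loss $0.
$246.5: same outcome either way → loss $0.
$23.3: same outcome either way → loss $0.
$48.4: same outcome either way → loss $0.
Maximum loss: $0.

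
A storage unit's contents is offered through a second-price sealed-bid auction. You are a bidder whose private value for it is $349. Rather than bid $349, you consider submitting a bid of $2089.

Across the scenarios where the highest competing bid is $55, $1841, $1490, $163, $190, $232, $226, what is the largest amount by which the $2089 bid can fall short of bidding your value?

$55: same outcome either way → loss $0.
$1841: truthful gives $0, deviation gives −$1492 → loss $1492.
$1490: truthful gives $0, deviation gives −$1141 → loss $1141.
$163: same outcome either way → loss $0.
$190: same outcome either way → loss $0.
$232: same outcome either way → loss $0.
$226: same outcome either way → loss $0.
Maximum loss: $1492.

$1492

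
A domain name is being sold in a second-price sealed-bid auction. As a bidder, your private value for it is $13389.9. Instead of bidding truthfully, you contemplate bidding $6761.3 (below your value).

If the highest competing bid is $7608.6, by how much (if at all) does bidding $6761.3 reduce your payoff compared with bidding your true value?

Bidding your value $13389.9: you win (since $13389.9 > $7608.6) and pay $7608.6. Payoff $5781.3.
Bidding $6761.3: you lose. Payoff $0.
The competing bid $7608.6 lies between your shaded bid and your value, so underbidding forfeits an item you could have won at a profitable price.
Loss from deviating = $5781.3 − ($0) = $5781.3.

$5781.3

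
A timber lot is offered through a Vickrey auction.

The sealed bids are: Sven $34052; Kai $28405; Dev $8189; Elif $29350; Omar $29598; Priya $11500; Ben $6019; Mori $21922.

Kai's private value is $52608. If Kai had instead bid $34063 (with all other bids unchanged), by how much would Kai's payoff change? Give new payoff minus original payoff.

$18556

The highest bid among the other bidders is $34052; Kai's bid doesn't change that.
Original bid $28405: Kai is not highest (top rival bid is $34052); payoff $0.
Alternative bid $34063: Kai is highest, pays the top rival bid $34052; payoff $52608 − $34052 = $18556.
Change in payoff = $18556 − ($0) = $18556.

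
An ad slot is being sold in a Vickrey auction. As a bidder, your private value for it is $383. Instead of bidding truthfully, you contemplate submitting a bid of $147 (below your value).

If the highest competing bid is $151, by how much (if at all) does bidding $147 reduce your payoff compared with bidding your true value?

Bidding your value $383: you win (since $383 > $151) and pay $151. Payoff $232.
Bidding $147: you lose. Payoff $0.
The competing bid $151 lies between your shaded bid and your value, so underbidding forfeits an item you could have won at a profitable price.
Loss from deviating = $232 − ($0) = $232.

$232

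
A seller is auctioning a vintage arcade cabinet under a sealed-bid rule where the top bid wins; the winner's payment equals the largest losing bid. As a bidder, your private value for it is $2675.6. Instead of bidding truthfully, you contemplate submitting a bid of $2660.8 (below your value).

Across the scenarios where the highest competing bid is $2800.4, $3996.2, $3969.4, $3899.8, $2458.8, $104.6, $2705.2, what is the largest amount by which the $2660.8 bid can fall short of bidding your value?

$0

$2800.4: same outcome either way → loss $0.
$3996.2: same outcome either way → loss $0.
$3969.4: same outcome either way → loss $0.
$3899.8: same outcome either way → loss $0.
$2458.8: same outcome either way → loss $0.
$104.6: same outcome either way → loss $0.
$2705.2: same outcome either way → loss $0.
Maximum loss: $0.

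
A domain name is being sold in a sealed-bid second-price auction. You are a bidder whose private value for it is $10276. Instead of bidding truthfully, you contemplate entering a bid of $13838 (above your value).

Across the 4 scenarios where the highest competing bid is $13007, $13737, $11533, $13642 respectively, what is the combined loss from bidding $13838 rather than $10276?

$10815

The deviation costs you only when the competing bid falls strictly between $10276 and $13838; elsewhere both bids give the same outcome.
$13007: truthful payoff $0, deviation payoff −$2731 → loss $2731.
$13737: truthful payoff $0, deviation payoff −$3461 → loss $3461.
$11533: truthful payoff $0, deviation payoff −$1257 → loss $1257.
$13642: truthful payoff $0, deviation payoff −$3366 → loss $3366.
Total loss = $2731 + $3461 + $1257 + $3366 = $10815.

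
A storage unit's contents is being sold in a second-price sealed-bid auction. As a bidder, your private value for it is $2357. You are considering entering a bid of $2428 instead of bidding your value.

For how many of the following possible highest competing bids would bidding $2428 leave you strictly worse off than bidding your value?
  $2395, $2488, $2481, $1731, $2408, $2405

3

The deviation hurts exactly when the highest competing bid lies strictly between $2357 and $2428 — overbidding then wins at a price above your value.
$2395: inside the interval → strictly worse (loss $38).
$2488: above both → same outcome either way.
$2481: above both → same outcome either way.
$1731: below both → same outcome either way.
$2408: inside the interval → strictly worse (loss $51).
$2405: inside the interval → strictly worse (loss $48).
Count: 3.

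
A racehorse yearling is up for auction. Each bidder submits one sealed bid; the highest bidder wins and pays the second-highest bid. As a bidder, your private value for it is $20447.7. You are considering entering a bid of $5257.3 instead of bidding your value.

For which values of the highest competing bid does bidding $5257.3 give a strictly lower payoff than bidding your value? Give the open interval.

($5257.3, $20447.7)

If the competing bid is below $5257.3, both bids win at the same price — no difference.
If it is above $20447.7, both bids lose — no difference.
If it lies strictly between $5257.3 and $20447.7, bidding your value wins at a price below your value (positive payoff) while bidding $5257.3 loses (payoff 0).
So the deviation strictly hurts on the open interval ($5257.3, $20447.7).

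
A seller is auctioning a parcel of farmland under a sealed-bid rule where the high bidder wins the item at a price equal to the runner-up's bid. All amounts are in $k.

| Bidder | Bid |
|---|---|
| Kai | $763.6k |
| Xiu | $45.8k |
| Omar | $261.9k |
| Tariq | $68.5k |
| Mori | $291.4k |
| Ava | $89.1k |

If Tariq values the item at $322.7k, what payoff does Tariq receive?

Highest bid: Kai at $763.6k, so Kai wins.
Second-highest bid: Mori at $291.4k — that is the price the winner pays.
Tariq did not win, so Tariq pays nothing and receives nothing: payoff $0k.

$0k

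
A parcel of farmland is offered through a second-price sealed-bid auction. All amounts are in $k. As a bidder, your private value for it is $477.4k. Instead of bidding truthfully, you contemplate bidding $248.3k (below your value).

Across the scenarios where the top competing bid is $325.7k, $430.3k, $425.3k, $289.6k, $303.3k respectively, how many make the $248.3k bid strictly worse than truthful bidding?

5

The deviation hurts exactly when the highest competing bid lies strictly between $248.3k and $477.4k — underbidding then forfeits a profitable win.
$325.7k: inside the interval → strictly worse (loss $151.7k).
$430.3k: inside the interval → strictly worse (loss $47.1k).
$425.3k: inside the interval → strictly worse (loss $52.1k).
$289.6k: inside the interval → strictly worse (loss $187.8k).
$303.3k: inside the interval → strictly worse (loss $174.1k).
Count: 5.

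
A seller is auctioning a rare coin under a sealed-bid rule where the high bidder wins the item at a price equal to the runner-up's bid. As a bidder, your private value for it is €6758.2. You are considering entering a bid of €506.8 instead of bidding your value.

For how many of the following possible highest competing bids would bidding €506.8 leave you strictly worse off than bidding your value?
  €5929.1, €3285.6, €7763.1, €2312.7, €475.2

The deviation hurts exactly when the highest competing bid lies strictly between €506.8 and €6758.2 — underbidding then forfeits a profitable win.
€5929.1: inside the interval → strictly worse (loss €829.1).
€3285.6: inside the interval → strictly worse (loss €3472.6).
€7763.1: above both → same outcome either way.
€2312.7: inside the interval → strictly worse (loss €4445.5).
€475.2: below both → same outcome either way.
Count: 3.

3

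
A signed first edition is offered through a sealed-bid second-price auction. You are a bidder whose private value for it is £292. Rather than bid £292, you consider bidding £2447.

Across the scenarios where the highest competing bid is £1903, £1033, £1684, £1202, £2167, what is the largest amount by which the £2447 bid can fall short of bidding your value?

£1875

£1903: truthful gives £0, deviation gives −£1611 → loss £1611.
£1033: truthful gives £0, deviation gives −£741 → loss £741.
£1684: truthful gives £0, deviation gives −£1392 → loss £1392.
£1202: truthful gives £0, deviation gives −£910 → loss £910.
£2167: truthful gives £0, deviation gives −£1875 → loss £1875.
Maximum loss: £1875.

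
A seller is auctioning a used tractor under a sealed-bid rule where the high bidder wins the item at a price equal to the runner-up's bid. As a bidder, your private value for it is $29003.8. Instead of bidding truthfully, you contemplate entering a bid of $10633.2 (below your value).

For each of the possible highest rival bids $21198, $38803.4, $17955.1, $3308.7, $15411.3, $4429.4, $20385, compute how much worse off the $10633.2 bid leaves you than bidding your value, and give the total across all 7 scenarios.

$41065.8

The deviation costs you only when the competing bid falls strictly between $10633.2 and $29003.8; elsewhere both bids give the same outcome.
$21198: truthful payoff $7805.8, deviation payoff $0 → loss $7805.8.
$38803.4: outcomes coincide → loss $0.
$17955.1: truthful payoff $11048.7, deviation payoff $0 → loss $11048.7.
$3308.7: outcomes coincide → loss $0.
$15411.3: truthful payoff $13592.5, deviation payoff $0 → loss $13592.5.
$4429.4: outcomes coincide → loss $0.
$20385: truthful payoff $8618.8, deviation payoff $0 → loss $8618.8.
Total loss = $7805.8 + $11048.7 + $13592.5 + $8618.8 = $41065.8.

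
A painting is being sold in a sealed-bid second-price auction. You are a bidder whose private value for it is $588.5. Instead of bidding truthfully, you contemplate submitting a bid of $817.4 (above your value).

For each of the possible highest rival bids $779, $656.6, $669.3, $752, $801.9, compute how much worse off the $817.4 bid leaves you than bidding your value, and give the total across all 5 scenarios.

$716.3

The deviation costs you only when the competing bid falls strictly between $588.5 and $817.4; elsewhere both bids give the same outcome.
$779: truthful payoff $0, deviation payoff −$190.5 → loss $190.5.
$656.6: truthful payoff $0, deviation payoff −$68.1 → loss $68.1.
$669.3: truthful payoff $0, deviation payoff −$80.8 → loss $80.8.
$752: truthful payoff $0, deviation payoff −$163.5 → loss $163.5.
$801.9: truthful payoff $0, deviation payoff −$213.4 → loss $213.4.
Total loss = $190.5 + $68.1 + $80.8 + $163.5 + $213.4 = $716.3.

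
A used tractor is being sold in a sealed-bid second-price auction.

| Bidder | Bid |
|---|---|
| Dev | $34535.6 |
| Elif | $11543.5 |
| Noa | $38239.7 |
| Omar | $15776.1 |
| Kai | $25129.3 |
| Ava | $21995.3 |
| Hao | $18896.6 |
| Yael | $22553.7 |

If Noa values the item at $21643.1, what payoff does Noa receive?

−$12892.5

Highest bid: Noa at $38239.7, so Noa wins.
Second-highest bid: Dev at $34535.6 — that is the price the winner pays.
Noa's payoff = value − price = $21643.1 − $34535.6 = −$12892.5.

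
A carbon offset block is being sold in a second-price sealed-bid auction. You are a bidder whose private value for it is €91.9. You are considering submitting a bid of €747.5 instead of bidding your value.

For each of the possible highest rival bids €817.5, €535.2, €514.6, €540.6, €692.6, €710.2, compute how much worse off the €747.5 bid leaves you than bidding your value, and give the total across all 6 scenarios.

The deviation costs you only when the competing bid falls strictly between €91.9 and €747.5; elsewhere both bids give the same outcome.
€817.5: outcomes coincide → loss €0.
€535.2: truthful payoff €0, deviation payoff −€443.3 → loss €443.3.
€514.6: truthful payoff €0, deviation payoff −€422.7 → loss €422.7.
€540.6: truthful payoff €0, deviation payoff −€448.7 → loss €448.7.
€692.6: truthful payoff €0, deviation payoff −€600.7 → loss €600.7.
€710.2: truthful payoff €0, deviation payoff −€618.3 → loss €618.3.
Total loss = €443.3 + €422.7 + €448.7 + €600.7 + €618.3 = €2533.7.

€2533.7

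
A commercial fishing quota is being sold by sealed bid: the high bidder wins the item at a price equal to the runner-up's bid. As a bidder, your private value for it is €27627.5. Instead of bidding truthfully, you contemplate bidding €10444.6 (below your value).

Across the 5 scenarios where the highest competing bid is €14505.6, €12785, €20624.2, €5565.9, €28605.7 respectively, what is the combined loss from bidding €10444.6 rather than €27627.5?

€34967.7

The deviation costs you only when the competing bid falls strictly between €10444.6 and €27627.5; elsewhere both bids give the same outcome.
€14505.6: truthful payoff €13121.9, deviation payoff €0 → loss €13121.9.
€12785: truthful payoff €14842.5, deviation payoff €0 → loss €14842.5.
€20624.2: truthful payoff €7003.3, deviation payoff €0 → loss €7003.3.
€5565.9: outcomes coincide → loss €0.
€28605.7: outcomes coincide → loss €0.
Total loss = €13121.9 + €14842.5 + €7003.3 = €34967.7.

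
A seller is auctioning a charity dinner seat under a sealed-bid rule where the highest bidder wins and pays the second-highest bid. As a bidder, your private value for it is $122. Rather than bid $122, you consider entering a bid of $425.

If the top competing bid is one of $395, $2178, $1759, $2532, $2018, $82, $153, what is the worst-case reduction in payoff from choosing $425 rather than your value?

$273

$395: truthful gives $0, deviation gives −$273 → loss $273.
$2178: same outcome either way → loss $0.
$1759: same outcome either way → loss $0.
$2532: same outcome either way → loss $0.
$2018: same outcome either way → loss $0.
$82: same outcome either way → loss $0.
$153: truthful gives $0, deviation gives −$31 → loss $31.
Maximum loss: $273.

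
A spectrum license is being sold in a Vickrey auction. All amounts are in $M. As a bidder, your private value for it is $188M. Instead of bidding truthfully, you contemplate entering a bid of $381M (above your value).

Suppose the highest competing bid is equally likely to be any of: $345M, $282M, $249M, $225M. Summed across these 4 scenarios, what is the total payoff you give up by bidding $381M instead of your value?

The deviation costs you only when the competing bid falls strictly between $188M and $381M; elsewhere both bids give the same outcome.
$345M: truthful payoff $0M, deviation payoff −$157M → loss $157M.
$282M: truthful payoff $0M, deviation payoff −$94M → loss $94M.
$249M: truthful payoff $0M, deviation payoff −$61M → loss $61M.
$225M: truthful payoff $0M, deviation payoff −$37M → loss $37M.
Total loss = $157M + $94M + $61M + $37M = $349M.

$349M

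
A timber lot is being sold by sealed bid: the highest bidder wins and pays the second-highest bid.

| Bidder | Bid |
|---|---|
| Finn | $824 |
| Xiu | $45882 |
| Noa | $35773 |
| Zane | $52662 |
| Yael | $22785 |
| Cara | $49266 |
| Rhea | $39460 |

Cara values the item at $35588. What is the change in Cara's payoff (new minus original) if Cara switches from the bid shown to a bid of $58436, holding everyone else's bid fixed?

−$17074

The highest bid among the other bidders is $52662; Cara's bid doesn't change that.
Original bid $49266: Cara is not highest (top rival bid is $52662); payoff $0.
Alternative bid $58436: Cara is highest, pays the top rival bid $52662; payoff $35588 − $52662 = −$17074.
Change in payoff = −$17074 − ($0) = −$17074.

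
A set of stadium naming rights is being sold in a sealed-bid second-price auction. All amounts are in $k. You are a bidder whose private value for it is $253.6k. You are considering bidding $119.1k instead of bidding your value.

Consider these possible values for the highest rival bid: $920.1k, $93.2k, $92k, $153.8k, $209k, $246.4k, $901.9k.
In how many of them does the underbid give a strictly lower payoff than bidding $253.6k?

The deviation hurts exactly when the highest competing bid lies strictly between $119.1k and $253.6k — underbidding then forfeits a profitable win.
$920.1k: above both → same outcome either way.
$93.2k: below both → same outcome either way.
$92k: below both → same outcome either way.
$153.8k: inside the interval → strictly worse (loss $99.8k).
$209k: inside the interval → strictly worse (loss $44.6k).
$246.4k: inside the interval → strictly worse (loss $7.2k).
$901.9k: above both → same outcome either way.
Count: 3.

3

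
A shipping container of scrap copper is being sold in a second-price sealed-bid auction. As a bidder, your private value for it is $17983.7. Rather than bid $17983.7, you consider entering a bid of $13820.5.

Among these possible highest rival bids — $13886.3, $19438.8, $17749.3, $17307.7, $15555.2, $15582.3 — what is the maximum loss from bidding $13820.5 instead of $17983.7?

$13886.3: truthful gives $4097.4, deviation gives $0 → loss $4097.4.
$19438.8: same outcome either way → loss $0.
$17749.3: truthful gives $234.4, deviation gives $0 → loss $234.4.
$17307.7: truthful gives $676, deviation gives $0 → loss $676.
$15555.2: truthful gives $2428.5, deviation gives $0 → loss $2428.5.
$15582.3: truthful gives $2401.4, deviation gives $0 → loss $2401.4.
Maximum loss: $4097.4.

$4097.4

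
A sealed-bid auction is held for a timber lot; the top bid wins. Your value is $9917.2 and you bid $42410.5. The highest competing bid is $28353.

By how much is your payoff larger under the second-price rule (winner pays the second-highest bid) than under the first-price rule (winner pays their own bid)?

$14057.5

You have the highest bid, so you win under either rule.
Second-price: pay $28353 → payoff −$18435.8.
First-price: pay your own bid $42410.5 → payoff −$32493.3.
Difference = −$18435.8 − (−$32493.3) = $14057.5.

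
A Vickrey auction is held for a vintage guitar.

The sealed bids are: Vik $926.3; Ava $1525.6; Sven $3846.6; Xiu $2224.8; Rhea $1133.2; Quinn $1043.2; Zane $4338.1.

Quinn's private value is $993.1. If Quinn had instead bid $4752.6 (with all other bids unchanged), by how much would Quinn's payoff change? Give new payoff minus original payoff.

The highest bid among the other bidders is $4338.1; Quinn's bid doesn't change that.
Original bid $1043.2: Quinn is not highest (top rival bid is $4338.1); payoff $0.
Alternative bid $4752.6: Quinn is highest, pays the top rival bid $4338.1; payoff $993.1 − $4338.1 = −$3345.
Change in payoff = −$3345 − ($0) = −$3345.

−$3345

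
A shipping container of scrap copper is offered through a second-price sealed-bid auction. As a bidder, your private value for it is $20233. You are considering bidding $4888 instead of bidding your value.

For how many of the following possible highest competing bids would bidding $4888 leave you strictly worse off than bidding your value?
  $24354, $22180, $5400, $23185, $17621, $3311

The deviation hurts exactly when the highest competing bid lies strictly between $4888 and $20233 — underbidding then forfeits a profitable win.
$24354: above both → same outcome either way.
$22180: above both → same outcome either way.
$5400: inside the interval → strictly worse (loss $14833).
$23185: above both → same outcome either way.
$17621: inside the interval → strictly worse (loss $2612).
$3311: below both → same outcome either way.
Count: 2.

2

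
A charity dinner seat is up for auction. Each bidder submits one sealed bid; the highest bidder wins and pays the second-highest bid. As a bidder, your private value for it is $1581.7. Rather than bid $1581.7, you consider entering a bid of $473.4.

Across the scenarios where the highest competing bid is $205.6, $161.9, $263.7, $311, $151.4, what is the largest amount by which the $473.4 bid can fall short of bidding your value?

$0

$205.6: same outcome either way → loss $0.
$161.9: same outcome either way → loss $0.
$263.7: same outcome either way → loss $0.
$311: same outcome either way → loss $0.
$151.4: same outcome either way → loss $0.
Maximum loss: $0.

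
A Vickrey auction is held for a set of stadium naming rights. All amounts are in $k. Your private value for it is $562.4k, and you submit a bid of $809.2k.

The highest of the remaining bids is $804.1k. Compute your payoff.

Your bid $809.2k exceeds the highest competing bid $804.1k, so you win.
In a second-price auction the winner pays the second-highest bid, $804.1k.
Payoff = value − price = $562.4k − $804.1k = −$241.7k.

−$241.7k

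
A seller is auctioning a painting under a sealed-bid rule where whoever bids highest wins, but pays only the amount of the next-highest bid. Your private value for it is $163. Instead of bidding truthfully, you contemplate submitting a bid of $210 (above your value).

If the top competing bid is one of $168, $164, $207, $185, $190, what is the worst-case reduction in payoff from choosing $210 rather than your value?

$44

$168: truthful gives $0, deviation gives −$5 → loss $5.
$164: truthful gives $0, deviation gives −$1 → loss $1.
$207: truthful gives $0, deviation gives −$44 → loss $44.
$185: truthful gives $0, deviation gives −$22 → loss $22.
$190: truthful gives $0, deviation gives −$27 → loss $27.
Maximum loss: $44.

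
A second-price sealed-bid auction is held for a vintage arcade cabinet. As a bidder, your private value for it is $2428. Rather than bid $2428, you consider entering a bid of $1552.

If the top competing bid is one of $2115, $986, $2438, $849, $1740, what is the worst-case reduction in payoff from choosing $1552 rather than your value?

$688

$2115: truthful gives $313, deviation gives $0 → loss $313.
$986: same outcome either way → loss $0.
$2438: same outcome either way → loss $0.
$849: same outcome either way → loss $0.
$1740: truthful gives $688, deviation gives $0 → loss $688.
Maximum loss: $688.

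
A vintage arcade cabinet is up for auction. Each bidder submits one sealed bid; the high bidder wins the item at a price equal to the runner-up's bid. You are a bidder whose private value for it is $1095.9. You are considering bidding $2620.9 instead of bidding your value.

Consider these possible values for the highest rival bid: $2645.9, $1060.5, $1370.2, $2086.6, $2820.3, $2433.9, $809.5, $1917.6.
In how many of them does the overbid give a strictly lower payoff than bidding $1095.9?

4

The deviation hurts exactly when the highest competing bid lies strictly between $1095.9 and $2620.9 — overbidding then wins at a price above your value.
$2645.9: above both → same outcome either way.
$1060.5: below both → same outcome either way.
$1370.2: inside the interval → strictly worse (loss $274.3).
$2086.6: inside the interval → strictly worse (loss $990.7).
$2820.3: above both → same outcome either way.
$2433.9: inside the interval → strictly worse (loss $1338).
$809.5: below both → same outcome either way.
$1917.6: inside the interval → strictly worse (loss $821.7).
Count: 4.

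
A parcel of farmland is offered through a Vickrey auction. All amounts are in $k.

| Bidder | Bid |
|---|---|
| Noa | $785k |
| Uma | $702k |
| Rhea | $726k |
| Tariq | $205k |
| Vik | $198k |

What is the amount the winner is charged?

$726k

Highest bid: Noa at $785k, so Noa wins.
Second-highest bid: Rhea at $726k — that is the price the winner pays.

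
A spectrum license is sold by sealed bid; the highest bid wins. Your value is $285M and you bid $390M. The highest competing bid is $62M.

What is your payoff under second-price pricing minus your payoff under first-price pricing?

You have the highest bid, so you win under either rule.
Second-price: pay $62M → payoff $223M.
First-price: pay your own bid $390M → payoff −$105M.
Difference = $223M − (−$105M) = $328M.

$328M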